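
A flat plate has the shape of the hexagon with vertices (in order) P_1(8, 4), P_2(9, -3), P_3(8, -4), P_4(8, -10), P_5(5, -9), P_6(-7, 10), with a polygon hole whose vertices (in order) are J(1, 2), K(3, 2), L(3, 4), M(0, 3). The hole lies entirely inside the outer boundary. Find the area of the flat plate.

Outer boundary:
P_1→P_2: (8)(-3) − (9)(4) = -60
P_2→P_3: (9)(-4) − (8)(-3) = -12
P_3→P_4: (8)(-10) − (8)(-4) = -48
P_4→P_5: (8)(-9) − (5)(-10) = -22
P_5→P_6: (5)(10) − (-7)(-9) = -13
P_6→P_1: (-7)(4) − (8)(10) = -108
Σ = -263
Area = |Σ|/2 = 131.5.
Hole:
J→K: (1)(2) − (3)(2) = -4
K→L: (3)(4) − (3)(2) = 6
L→M: (3)(3) − (0)(4) = 9
M→J: (0)(2) − (1)(3) = -3
Σ = 8
Area = |Σ|/2 = 4.
Net area = 131.5 − 4 = 127.5.

127.5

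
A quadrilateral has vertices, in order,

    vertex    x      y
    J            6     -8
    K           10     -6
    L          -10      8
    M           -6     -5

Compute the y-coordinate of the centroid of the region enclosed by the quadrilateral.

Apply the shoelace formula. First the cross-terms c_i = x_i·y_{i+1} − x_{i+1}·y_i:
  44, 20, 98, 78  ⇒  2A = 240, A = 120.
Then Σ (y_i + y_{i+1})·c_i = -1296, so ȳ = -1296 / (6·120) = -1.8.

-1.8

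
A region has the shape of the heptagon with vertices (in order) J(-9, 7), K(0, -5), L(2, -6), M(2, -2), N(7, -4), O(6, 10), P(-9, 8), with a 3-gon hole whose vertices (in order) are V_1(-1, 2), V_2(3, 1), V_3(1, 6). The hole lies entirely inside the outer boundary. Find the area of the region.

Outer boundary:
J→K: (-9)(-5) − (0)(7) = 45
K→L: (0)(-6) − (2)(-5) = 10
L→M: (2)(-2) − (2)(-6) = 8
M→N: (2)(-4) − (7)(-2) = 6
N→O: (7)(10) − (6)(-4) = 94
O→P: (6)(8) − (-9)(10) = 138
P→J: (-9)(7) − (-9)(8) = 9
Σ = 310
Area = |Σ|/2 = 155.
Hole:
Apply the shoelace formula: 2A = Σ (x_i·y_{i+1} − x_{i+1}·y_i), indices taken mod 3.
Σ = (-7) + (17) + (8) = 18
Area = |Σ|/2 = 9.
Net area = 155 − 9 = 146.

146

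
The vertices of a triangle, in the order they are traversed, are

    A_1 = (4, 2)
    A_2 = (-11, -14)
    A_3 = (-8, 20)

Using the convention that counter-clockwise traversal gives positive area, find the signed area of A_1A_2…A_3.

Apply the surveyor's formula: 2A = Σ (x_i·y_{i+1} − x_{i+1}·y_i), indices taken mod 3.
Σ = (-34) + (-332) + (-96) = -462
Signed area = Σ/2 = -231 (negative ⇒ clockwise traversal).

-231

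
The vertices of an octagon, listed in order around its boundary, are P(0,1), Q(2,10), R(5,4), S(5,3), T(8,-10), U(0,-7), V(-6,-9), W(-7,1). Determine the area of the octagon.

Apply the shoelace (surveyor's) formula: 2A = Σ (x_i·y_{i+1} − x_{i+1}·y_i), indices taken mod 8.
Σ = (-2) + (-42) + (-5) + (-74) + (-56) + (-42) + (-69) + (-7) = -297
Area = |Σ|/2 = 148.5.

148.5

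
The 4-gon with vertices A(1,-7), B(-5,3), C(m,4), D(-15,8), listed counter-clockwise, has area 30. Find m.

The doubled signed area Σ (x_i y_{i+1} − x_{i+1} y_i) is linear in m.
With m=0 it equals 105; the coefficient of m is 5 (from the two edges through C).
So 5·m + 105 = 2·30 = 60 ⇒ m = -9.

-9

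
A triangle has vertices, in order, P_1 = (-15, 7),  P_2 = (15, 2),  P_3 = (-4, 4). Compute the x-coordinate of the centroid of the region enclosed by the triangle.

-4/3

Apply the shoelace (surveyor's) formula. First the cross-terms c_i = x_i·y_{i+1} − x_{i+1}·y_i:
  -135, 68, 32  ⇒  2A = -35, A = -17.5.
Then Σ (x_i + x_{i+1})·c_i = 140, so x̄ = 140 / (6·(-17.5)) = -4/3.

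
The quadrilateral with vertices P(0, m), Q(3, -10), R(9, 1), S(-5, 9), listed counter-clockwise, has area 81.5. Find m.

2

Write out the shoelace sum; only the two edges meeting at P involve m:
2·Area = [((-5)·m − 0·9) + (0·(-10) − 3·m)] + 179
       = -8·m + 179 = 163
⇒ m = 2.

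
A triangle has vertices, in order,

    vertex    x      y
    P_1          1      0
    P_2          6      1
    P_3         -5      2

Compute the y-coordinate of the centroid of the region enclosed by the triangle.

1

Apply the surveyor's formula. First the cross-terms c_i = x_i·y_{i+1} − x_{i+1}·y_i:
  1, 17, -2  ⇒  2A = 16, A = 8.
Then Σ (y_i + y_{i+1})·c_i = 48, so ȳ = 48 / (6·8) = 1.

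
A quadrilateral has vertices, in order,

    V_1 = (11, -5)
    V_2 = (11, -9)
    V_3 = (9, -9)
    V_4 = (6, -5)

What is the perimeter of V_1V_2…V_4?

|V_1V_2| = √((0)² + (-4)²) = √16 = 4
|V_2V_3| = √((-2)² + (0)²) = √4 = 2
|V_3V_4| = √((-3)² + (4)²) = √25 = 5
|V_4V_1| = √((5)² + (0)²) = √25 = 5
Perimeter = 4 + 2 + 5 + 5 = 16.

16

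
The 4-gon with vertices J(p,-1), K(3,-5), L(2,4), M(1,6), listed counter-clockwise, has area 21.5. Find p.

The doubled signed area Σ (x_i y_{i+1} − x_{i+1} y_i) is linear in p.
With p=0 it equals 32; the coefficient of p is -11 (from the two edges through J).
So -11·p + 32 = 2·21.5 = 43 ⇒ p = -1.

-1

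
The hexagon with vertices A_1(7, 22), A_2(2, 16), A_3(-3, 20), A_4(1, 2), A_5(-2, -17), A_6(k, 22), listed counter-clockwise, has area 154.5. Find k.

Write out the shoelace sum; only the two edges meeting at A_6 involve k:
2·Area = [((-2)·22 − k·(-17)) + (k·22 − 7·22)] + 117
       = 39·k + -81 = 309
⇒ k = 10.

10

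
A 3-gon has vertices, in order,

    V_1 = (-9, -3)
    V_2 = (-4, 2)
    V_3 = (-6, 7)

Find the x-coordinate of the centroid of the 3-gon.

Apply the shoelace (surveyor's) formula. First the cross-terms c_i = x_i·y_{i+1} − x_{i+1}·y_i:
  -30, -16, 81  ⇒  2A = 35, A = 17.5.
Then Σ (x_i + x_{i+1})·c_i = -665, so x̄ = -665 / (6·17.5) = -19/3.

-19/3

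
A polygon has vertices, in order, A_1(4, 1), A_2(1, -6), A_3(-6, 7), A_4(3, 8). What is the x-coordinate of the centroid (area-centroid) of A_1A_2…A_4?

Apply the shoelace (surveyor's) formula. First the cross-terms c_i = x_i·y_{i+1} − x_{i+1}·y_i:
  -25, -29, -69, -29  ⇒  2A = -152, A = -76.
Then Σ (x_i + x_{i+1})·c_i = 24, so x̄ = 24 / (6·(-76)) = -1/19.

-1/19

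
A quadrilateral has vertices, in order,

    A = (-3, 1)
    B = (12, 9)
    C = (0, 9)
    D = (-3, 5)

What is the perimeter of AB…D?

|AB| = √((15)² + (8)²) = √289 = 17
|BC| = √((-12)² + (0)²) = √144 = 12
|CD| = √((-3)² + (-4)²) = √25 = 5
|DA| = √((0)² + (-4)²) = √16 = 4
Perimeter = 17 + 12 + 5 + 4 = 38.

38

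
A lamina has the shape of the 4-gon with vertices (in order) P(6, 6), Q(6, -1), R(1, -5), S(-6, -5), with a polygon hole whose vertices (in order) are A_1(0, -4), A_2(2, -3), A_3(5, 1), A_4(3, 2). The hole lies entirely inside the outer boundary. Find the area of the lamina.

Outer boundary:
Σ = (-42) + (-29) + (-35) + (-6) = -112
Area = |Σ|/2 = 56.
Hole:
Apply the shoelace (surveyor's) formula: 2A = Σ (x_i·y_{i+1} − x_{i+1}·y_i), indices taken mod 4.
Cross-terms: 8, 17, 7, -12  ⇒  Σ = 20
Area = |Σ|/2 = 10.
Net area = 56 − 10 = 46.

46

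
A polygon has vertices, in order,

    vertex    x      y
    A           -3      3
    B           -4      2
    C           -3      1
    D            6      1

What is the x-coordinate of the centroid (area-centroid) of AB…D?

Apply Gauss's area formula. First the cross-terms c_i = x_i·y_{i+1} − x_{i+1}·y_i:
  6, 2, -9, 21  ⇒  2A = 20, A = 10.
Then Σ (x_i + x_{i+1})·c_i = -20, so x̄ = -20 / (6·10) = -1/3.

-1/3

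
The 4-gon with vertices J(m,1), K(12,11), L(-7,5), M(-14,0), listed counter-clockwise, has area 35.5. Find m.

The doubled signed area Σ (x_i y_{i+1} − x_{i+1} y_i) is linear in m.
With m=0 it equals 181; the coefficient of m is 11 (from the two edges through J).
So 11·m + 181 = 2·35.5 = 71 ⇒ m = -10.

-10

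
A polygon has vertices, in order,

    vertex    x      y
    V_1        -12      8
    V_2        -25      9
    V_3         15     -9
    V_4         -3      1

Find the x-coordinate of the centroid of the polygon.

Apply the surveyor's formula. First the cross-terms c_i = x_i·y_{i+1} − x_{i+1}·y_i:
  92, 90, -12, -12  ⇒  2A = 158, A = 79.
Then Σ (x_i + x_{i+1})·c_i = -4268, so x̄ = -4268 / (6·79) = -2134/237.

-2134/237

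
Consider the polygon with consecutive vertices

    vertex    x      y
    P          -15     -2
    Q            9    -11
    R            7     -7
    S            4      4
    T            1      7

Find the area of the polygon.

190

Cross-terms: 183, 14, 56, 24, 103  ⇒  Σ = 380
Area = |Σ|/2 = 190.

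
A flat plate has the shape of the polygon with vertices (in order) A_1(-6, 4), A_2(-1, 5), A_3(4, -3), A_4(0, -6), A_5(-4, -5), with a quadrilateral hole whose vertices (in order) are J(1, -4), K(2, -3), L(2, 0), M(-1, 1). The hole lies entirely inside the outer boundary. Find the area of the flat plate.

Outer boundary:
Apply the shoelace formula: 2A = Σ (x_i·y_{i+1} − x_{i+1}·y_i), indices taken mod 5.
A_1→A_2: (-6)(5) − (-1)(4) = -26
A_2→A_3: (-1)(-3) − (4)(5) = -17
A_3→A_4: (4)(-6) − (0)(-3) = -24
A_4→A_5: (0)(-5) − (-4)(-6) = -24
A_5→A_1: (-4)(4) − (-6)(-5) = -46
Σ = -137
Area = |Σ|/2 = 68.5.
Hole:
Apply the shoelace (surveyor's) formula: 2A = Σ (x_i·y_{i+1} − x_{i+1}·y_i), indices taken mod 4.
Cross-terms: 5, 6, 2, 3  ⇒  Σ = 16
Area = |Σ|/2 = 8.
Net area = 68.5 − 8 = 60.5.

60.5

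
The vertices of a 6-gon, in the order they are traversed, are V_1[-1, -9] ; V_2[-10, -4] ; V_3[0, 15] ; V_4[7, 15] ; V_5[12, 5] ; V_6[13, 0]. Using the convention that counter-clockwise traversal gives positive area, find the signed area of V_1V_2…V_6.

Σ = (-86) + (-150) + (-105) + (-145) + (-65) + (-117) = -668
Signed area = Σ/2 = -334 (negative ⇒ clockwise traversal).

-334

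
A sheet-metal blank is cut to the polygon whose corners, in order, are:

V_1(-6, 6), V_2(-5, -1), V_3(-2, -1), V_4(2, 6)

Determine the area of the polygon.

Apply Gauss's area formula: 2A = Σ (x_i·y_{i+1} − x_{i+1}·y_i), indices taken mod 4.
Cross-terms: 36, 3, -10, 48  ⇒  Σ = 77
Area = |Σ|/2 = 38.5.

38.5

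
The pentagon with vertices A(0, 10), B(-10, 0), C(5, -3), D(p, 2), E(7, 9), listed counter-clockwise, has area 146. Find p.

8

Write out the shoelace sum; only the two edges meeting at D involve p:
2·Area = [(5·2 − p·(-3)) + (p·9 − 7·2)] + 200
       = 12·p + 196 = 292
⇒ p = 8.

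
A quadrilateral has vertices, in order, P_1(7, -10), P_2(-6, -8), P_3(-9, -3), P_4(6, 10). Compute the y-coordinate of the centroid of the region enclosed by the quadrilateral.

-121/62

Apply the shoelace (surveyor's) formula. First the cross-terms c_i = x_i·y_{i+1} − x_{i+1}·y_i:
  -116, -54, -72, -130  ⇒  2A = -372, A = -186.
Then Σ (y_i + y_{i+1})·c_i = 2178, so ȳ = 2178 / (6·(-186)) = -121/62.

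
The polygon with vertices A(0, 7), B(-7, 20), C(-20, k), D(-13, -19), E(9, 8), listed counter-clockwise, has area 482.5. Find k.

The doubled signed area Σ (x_i y_{i+1} − x_{i+1} y_i) is linear in k.
With k=0 it equals 959; the coefficient of k is 6 (from the two edges through C).
So 6·k + 959 = 2·482.5 = 965 ⇒ k = 1.

1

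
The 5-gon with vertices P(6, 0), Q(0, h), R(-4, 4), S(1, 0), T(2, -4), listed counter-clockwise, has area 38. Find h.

6

Write out the shoelace sum; only the two edges meeting at Q involve h:
2·Area = [(6·h − 0·0) + (0·4 − (-4)·h)] + 16
       = 10·h + 16 = 76
⇒ h = 6.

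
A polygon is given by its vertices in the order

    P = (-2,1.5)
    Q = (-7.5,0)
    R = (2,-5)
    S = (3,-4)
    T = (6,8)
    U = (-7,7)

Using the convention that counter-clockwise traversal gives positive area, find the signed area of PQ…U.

Apply the shoelace (surveyor's) formula: 2A = Σ (x_i·y_{i+1} − x_{i+1}·y_i), indices taken mod 6.
Cross-terms: 11.25, 37.5, 7, 48, 98, 3.5  ⇒  Σ = 205.25
Signed area = Σ/2 = 102.625 (positive ⇒ counter-clockwise traversal).

102.625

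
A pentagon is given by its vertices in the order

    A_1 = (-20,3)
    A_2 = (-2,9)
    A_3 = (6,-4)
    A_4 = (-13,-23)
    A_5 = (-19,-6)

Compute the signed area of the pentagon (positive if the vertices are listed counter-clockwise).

A_1→A_2: (-20)(9) − (-2)(3) = -174
A_2→A_3: (-2)(-4) − (6)(9) = -46
A_3→A_4: (6)(-23) − (-13)(-4) = -190
A_4→A_5: (-13)(-6) − (-19)(-23) = -359
A_5→A_1: (-19)(3) − (-20)(-6) = -177
Σ = -946
Signed area = Σ/2 = -473 (negative ⇒ clockwise traversal).

-473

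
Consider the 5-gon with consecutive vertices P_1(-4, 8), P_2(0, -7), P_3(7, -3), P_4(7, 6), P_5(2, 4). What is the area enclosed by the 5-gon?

94

Σ = (28) + (49) + (63) + (16) + (32) = 188
Area = |Σ|/2 = 94.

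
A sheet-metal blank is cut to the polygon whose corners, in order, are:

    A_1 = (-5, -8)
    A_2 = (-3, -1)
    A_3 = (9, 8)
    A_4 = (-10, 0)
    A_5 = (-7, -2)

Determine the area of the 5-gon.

56

Σ = (-19) + (-15) + (80) + (20) + (46) = 112
Area = |Σ|/2 = 56.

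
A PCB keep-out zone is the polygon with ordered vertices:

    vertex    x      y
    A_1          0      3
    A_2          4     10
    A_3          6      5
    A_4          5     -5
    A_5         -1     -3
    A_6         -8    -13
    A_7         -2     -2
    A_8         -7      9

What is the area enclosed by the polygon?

100.5

Apply the shoelace (surveyor's) formula: 2A = Σ (x_i·y_{i+1} − x_{i+1}·y_i), indices taken mod 8.
Cross-terms: -12, -40, -55, -20, -11, -10, -32, -21  ⇒  Σ = -201
Area = |Σ|/2 = 100.5.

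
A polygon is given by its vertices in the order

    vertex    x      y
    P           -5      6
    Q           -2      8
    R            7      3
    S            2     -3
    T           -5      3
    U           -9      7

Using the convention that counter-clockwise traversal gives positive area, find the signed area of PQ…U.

-76.5

Σ = (-28) + (-62) + (-27) + (-9) + (-8) + (-19) = -153
Signed area = Σ/2 = -76.5 (negative ⇒ clockwise traversal).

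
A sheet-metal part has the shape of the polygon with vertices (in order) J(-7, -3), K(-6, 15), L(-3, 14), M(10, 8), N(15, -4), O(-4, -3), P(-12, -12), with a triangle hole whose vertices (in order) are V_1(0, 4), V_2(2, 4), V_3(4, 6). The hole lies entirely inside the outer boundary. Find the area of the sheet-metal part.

289.5

Outer boundary:
Σ = (-123) + (-39) + (-164) + (-160) + (-61) + (12) + (-48) = -583
Area = |Σ|/2 = 291.5.
Hole:
Σ = (-8) + (-4) + (16) = 4
Area = |Σ|/2 = 2.
Net area = 291.5 − 2 = 289.5.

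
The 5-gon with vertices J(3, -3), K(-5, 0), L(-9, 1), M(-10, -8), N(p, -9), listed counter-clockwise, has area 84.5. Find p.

The doubled signed area Σ (x_i y_{i+1} − x_{i+1} y_i) is linear in p.
With p=0 it equals 179; the coefficient of p is 5 (from the two edges through N).
So 5·p + 179 = 2·84.5 = 169 ⇒ p = -2.

-2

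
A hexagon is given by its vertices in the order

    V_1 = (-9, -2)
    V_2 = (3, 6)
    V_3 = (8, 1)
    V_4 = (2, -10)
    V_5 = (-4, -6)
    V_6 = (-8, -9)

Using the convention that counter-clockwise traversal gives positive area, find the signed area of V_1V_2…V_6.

Apply the shoelace formula: 2A = Σ (x_i·y_{i+1} − x_{i+1}·y_i), indices taken mod 6.
V_1→V_2: (-9)(6) − (3)(-2) = -48
V_2→V_3: (3)(1) − (8)(6) = -45
V_3→V_4: (8)(-10) − (2)(1) = -82
V_4→V_5: (2)(-6) − (-4)(-10) = -52
V_5→V_6: (-4)(-9) − (-8)(-6) = -12
V_6→V_1: (-8)(-2) − (-9)(-9) = -65
Σ = -304
Signed area = Σ/2 = -152 (negative ⇒ clockwise traversal).

-152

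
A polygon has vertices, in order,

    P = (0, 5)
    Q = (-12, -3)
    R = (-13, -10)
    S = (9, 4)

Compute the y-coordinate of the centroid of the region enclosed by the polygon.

Apply the shoelace (surveyor's) formula. First the cross-terms c_i = x_i·y_{i+1} − x_{i+1}·y_i:
  60, 81, 38, 45  ⇒  2A = 224, A = 112.
Then Σ (y_i + y_{i+1})·c_i = -756, so ȳ = -756 / (6·112) = -1.125.

-1.125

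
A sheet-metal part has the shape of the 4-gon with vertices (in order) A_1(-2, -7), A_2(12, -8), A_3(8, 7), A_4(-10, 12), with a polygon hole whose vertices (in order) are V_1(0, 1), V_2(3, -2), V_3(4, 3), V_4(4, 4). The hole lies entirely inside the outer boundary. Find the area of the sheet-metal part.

Outer boundary:
Apply Gauss's area formula: 2A = Σ (x_i·y_{i+1} − x_{i+1}·y_i), indices taken mod 4.
Σ = (100) + (148) + (166) + (94) = 508
Area = |Σ|/2 = 254.
Hole:
Apply the surveyor's formula: 2A = Σ (x_i·y_{i+1} − x_{i+1}·y_i), indices taken mod 4.
Σ = (-3) + (17) + (4) + (4) = 22
Area = |Σ|/2 = 11.
Net area = 254 − 11 = 243.

243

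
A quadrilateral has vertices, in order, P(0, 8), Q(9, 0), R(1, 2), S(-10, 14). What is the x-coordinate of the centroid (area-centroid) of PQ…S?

Apply Gauss's area formula. First the cross-terms c_i = x_i·y_{i+1} − x_{i+1}·y_i:
  -72, 18, 34, -80  ⇒  2A = -100, A = -50.
Then Σ (x_i + x_{i+1})·c_i = 26, so x̄ = 26 / (6·(-50)) = -13/150.

-13/150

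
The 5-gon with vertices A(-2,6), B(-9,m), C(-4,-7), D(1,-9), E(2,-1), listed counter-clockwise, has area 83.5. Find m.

-10

Write out the shoelace sum; only the two edges meeting at B involve m:
2·Area = [((-2)·m − (-9)·6) + ((-9)·(-7) − (-4)·m)] + 70
       = 2·m + 187 = 167
⇒ m = -10.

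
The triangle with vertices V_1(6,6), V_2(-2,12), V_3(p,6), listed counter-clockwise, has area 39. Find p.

Write out the shoelace sum; only the two edges meeting at V_3 involve p:
2·Area = [((-2)·6 − p·12) + (p·6 − 6·6)] + 84
       = -6·p + 36 = 78
⇒ p = -7.

-7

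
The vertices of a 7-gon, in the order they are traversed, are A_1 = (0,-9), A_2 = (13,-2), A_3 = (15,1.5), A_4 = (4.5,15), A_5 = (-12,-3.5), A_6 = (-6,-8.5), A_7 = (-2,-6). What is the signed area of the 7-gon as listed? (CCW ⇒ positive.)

A_1→A_2: (0)(-2) − (13)(-9) = 117
A_2→A_3: (13)(1.5) − (15)(-2) = 49.5
A_3→A_4: (15)(15) − (4.5)(1.5) = 218.25
A_4→A_5: (4.5)(-3.5) − (-12)(15) = 164.25
A_5→A_6: (-12)(-8.5) − (-6)(-3.5) = 81
A_6→A_7: (-6)(-6) − (-2)(-8.5) = 19
A_7→A_1: (-2)(-9) − (0)(-6) = 18
Σ = 667
Signed area = Σ/2 = 333.5 (positive ⇒ counter-clockwise traversal).

333.5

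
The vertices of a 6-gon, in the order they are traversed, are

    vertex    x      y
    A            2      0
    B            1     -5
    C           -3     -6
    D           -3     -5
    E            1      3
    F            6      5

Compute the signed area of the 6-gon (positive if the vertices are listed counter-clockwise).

A→B: (2)(-5) − (1)(0) = -10
B→C: (1)(-6) − (-3)(-5) = -21
C→D: (-3)(-5) − (-3)(-6) = -3
D→E: (-3)(3) − (1)(-5) = -4
E→F: (1)(5) − (6)(3) = -13
F→A: (6)(0) − (2)(5) = -10
Σ = -61
Signed area = Σ/2 = -30.5 (negative ⇒ clockwise traversal).

-30.5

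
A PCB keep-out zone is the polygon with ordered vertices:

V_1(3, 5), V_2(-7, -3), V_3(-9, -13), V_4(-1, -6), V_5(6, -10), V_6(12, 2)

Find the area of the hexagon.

Apply the shoelace formula: 2A = Σ (x_i·y_{i+1} − x_{i+1}·y_i), indices taken mod 6.
V_1→V_2: (3)(-3) − (-7)(5) = 26
V_2→V_3: (-7)(-13) − (-9)(-3) = 64
V_3→V_4: (-9)(-6) − (-1)(-13) = 41
V_4→V_5: (-1)(-10) − (6)(-6) = 46
V_5→V_6: (6)(2) − (12)(-10) = 132
V_6→V_1: (12)(5) − (3)(2) = 54
Σ = 363
Area = |Σ|/2 = 181.5.

181.5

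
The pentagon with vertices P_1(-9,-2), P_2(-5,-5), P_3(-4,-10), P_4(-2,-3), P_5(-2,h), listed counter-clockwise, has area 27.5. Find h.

0

The doubled signed area Σ (x_i y_{i+1} − x_{i+1} y_i) is linear in h.
With h=0 it equals 55; the coefficient of h is 7 (from the two edges through P_5).
So 7·h + 55 = 2·27.5 = 55 ⇒ h = 0.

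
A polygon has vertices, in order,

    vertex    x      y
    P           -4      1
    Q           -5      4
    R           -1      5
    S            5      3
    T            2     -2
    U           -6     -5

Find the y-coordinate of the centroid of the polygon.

113/186

Apply the shoelace (surveyor's) formula. First the cross-terms c_i = x_i·y_{i+1} − x_{i+1}·y_i:
  -11, -21, -28, -16, -22, -26  ⇒  2A = -124, A = -62.
Then Σ (y_i + y_{i+1})·c_i = -226, so ȳ = -226 / (6·(-62)) = 113/186.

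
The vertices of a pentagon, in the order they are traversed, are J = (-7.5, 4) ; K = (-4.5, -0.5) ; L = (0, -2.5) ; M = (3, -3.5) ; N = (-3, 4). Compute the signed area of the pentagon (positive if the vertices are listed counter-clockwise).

Σ = (21.75) + (11.25) + (7.5) + (1.5) + (18) = 60
Signed area = Σ/2 = 30 (positive ⇒ counter-clockwise traversal).

30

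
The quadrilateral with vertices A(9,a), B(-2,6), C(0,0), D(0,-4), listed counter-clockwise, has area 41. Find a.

The doubled signed area Σ (x_i y_{i+1} − x_{i+1} y_i) is linear in a.
With a=0 it equals 90; the coefficient of a is 2 (from the two edges through A).
So 2·a + 90 = 2·41 = 82 ⇒ a = -4.

-4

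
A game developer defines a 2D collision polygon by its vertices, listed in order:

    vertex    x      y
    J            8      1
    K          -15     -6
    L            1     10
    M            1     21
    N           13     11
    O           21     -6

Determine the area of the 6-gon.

334

Apply the shoelace (surveyor's) formula: 2A = Σ (x_i·y_{i+1} − x_{i+1}·y_i), indices taken mod 6.
Σ = (-33) + (-144) + (11) + (-262) + (-309) + (69) = -668
Area = |Σ|/2 = 334.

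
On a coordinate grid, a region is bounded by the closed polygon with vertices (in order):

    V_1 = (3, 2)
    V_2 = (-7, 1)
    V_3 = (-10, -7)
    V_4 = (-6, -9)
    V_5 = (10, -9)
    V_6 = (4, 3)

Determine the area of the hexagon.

V_1→V_2: (3)(1) − (-7)(2) = 17
V_2→V_3: (-7)(-7) − (-10)(1) = 59
V_3→V_4: (-10)(-9) − (-6)(-7) = 48
V_4→V_5: (-6)(-9) − (10)(-9) = 144
V_5→V_6: (10)(3) − (4)(-9) = 66
V_6→V_1: (4)(2) − (3)(3) = -1
Σ = 333
Area = |Σ|/2 = 166.5.

166.5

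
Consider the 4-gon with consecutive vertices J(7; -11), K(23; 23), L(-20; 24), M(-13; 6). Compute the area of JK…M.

Σ = (414) + (1012) + (192) + (101) = 1719
Area = |Σ|/2 = 859.5.

859.5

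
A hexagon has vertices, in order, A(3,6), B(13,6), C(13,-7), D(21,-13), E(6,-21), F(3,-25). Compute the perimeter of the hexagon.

86

|AB| = √((10)² + (0)²) = √100 = 10
|BC| = √((0)² + (-13)²) = √169 = 13
|CD| = √((8)² + (-6)²) = √100 = 10
|DE| = √((-15)² + (-8)²) = √289 = 17
|EF| = √((-3)² + (-4)²) = √25 = 5
|FA| = √((0)² + (31)²) = √961 = 31
Perimeter = 10 + 13 + 10 + 17 + 5 + 31 = 86.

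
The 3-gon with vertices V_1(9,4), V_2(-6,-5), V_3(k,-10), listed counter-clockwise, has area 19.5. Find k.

-10

The doubled signed area Σ (x_i y_{i+1} − x_{i+1} y_i) is linear in k.
With k=0 it equals 129; the coefficient of k is 9 (from the two edges through V_3).
So 9·k + 129 = 2·19.5 = 39 ⇒ k = -10.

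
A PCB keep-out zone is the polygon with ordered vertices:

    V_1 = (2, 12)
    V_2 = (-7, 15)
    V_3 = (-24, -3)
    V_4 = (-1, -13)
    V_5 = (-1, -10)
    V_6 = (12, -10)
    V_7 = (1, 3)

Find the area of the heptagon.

491.5

V_1→V_2: (2)(15) − (-7)(12) = 114
V_2→V_3: (-7)(-3) − (-24)(15) = 381
V_3→V_4: (-24)(-13) − (-1)(-3) = 309
V_4→V_5: (-1)(-10) − (-1)(-13) = -3
V_5→V_6: (-1)(-10) − (12)(-10) = 130
V_6→V_7: (12)(3) − (1)(-10) = 46
V_7→V_1: (1)(12) − (2)(3) = 6
Σ = 983
Area = |Σ|/2 = 491.5.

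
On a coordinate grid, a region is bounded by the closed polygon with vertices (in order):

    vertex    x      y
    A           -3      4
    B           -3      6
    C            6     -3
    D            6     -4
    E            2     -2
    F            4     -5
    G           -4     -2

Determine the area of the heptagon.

Σ = (-6) + (-27) + (-6) + (-4) + (-2) + (-28) + (-22) = -95
Area = |Σ|/2 = 47.5.

47.5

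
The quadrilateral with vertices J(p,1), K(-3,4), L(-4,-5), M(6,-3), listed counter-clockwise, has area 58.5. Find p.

The doubled signed area Σ (x_i y_{i+1} − x_{i+1} y_i) is linear in p.
With p=0 it equals 82; the coefficient of p is 7 (from the two edges through J).
So 7·p + 82 = 2·58.5 = 117 ⇒ p = 5.

5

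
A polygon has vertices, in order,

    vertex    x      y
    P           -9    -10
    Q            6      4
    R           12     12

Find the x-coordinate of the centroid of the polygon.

Apply the shoelace formula. First the cross-terms c_i = x_i·y_{i+1} − x_{i+1}·y_i:
  24, 24, -12  ⇒  2A = 36, A = 18.
Then Σ (x_i + x_{i+1})·c_i = 324, so x̄ = 324 / (6·18) = 3.

3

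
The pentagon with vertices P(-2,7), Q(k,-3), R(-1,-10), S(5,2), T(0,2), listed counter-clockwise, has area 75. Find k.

-5

Write out the shoelace sum; only the two edges meeting at Q involve k:
2·Area = [((-2)·(-3) − k·7) + (k·(-10) − (-1)·(-3))] + 62
       = -17·k + 65 = 150
⇒ k = -5.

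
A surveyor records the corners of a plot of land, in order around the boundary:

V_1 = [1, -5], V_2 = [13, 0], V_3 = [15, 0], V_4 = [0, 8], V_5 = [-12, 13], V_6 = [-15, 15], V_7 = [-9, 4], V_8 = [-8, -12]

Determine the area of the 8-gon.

281.5

Apply the shoelace (surveyor's) formula: 2A = Σ (x_i·y_{i+1} − x_{i+1}·y_i), indices taken mod 8.
Cross-terms: 65, 0, 120, 96, 15, 75, 140, 52  ⇒  Σ = 563
Area = |Σ|/2 = 281.5.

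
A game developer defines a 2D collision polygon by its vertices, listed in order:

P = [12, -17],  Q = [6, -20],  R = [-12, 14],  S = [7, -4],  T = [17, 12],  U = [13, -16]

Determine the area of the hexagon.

324.5

Apply the shoelace formula: 2A = Σ (x_i·y_{i+1} − x_{i+1}·y_i), indices taken mod 6.
Σ = (-138) + (-156) + (-50) + (152) + (-428) + (-29) = -649
Area = |Σ|/2 = 324.5.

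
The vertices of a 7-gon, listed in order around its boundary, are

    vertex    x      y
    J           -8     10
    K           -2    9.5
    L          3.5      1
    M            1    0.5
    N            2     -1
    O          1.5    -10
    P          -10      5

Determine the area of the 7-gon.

Σ = (-56) + (-35.25) + (0.75) + (-2) + (-18.5) + (-92.5) + (-60) = -263.5
Area = |Σ|/2 = 131.75.

131.75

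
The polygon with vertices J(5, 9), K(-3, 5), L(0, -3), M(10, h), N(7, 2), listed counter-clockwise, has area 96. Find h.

The doubled signed area Σ (x_i y_{i+1} − x_{i+1} y_i) is linear in h.
With h=0 it equals 164; the coefficient of h is -7 (from the two edges through M).
So -7·h + 164 = 2·96 = 192 ⇒ h = -4.

-4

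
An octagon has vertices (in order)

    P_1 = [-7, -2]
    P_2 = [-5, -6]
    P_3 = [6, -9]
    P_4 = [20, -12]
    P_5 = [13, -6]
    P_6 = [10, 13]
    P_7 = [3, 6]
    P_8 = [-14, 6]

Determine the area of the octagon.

P_1→P_2: (-7)(-6) − (-5)(-2) = 32
P_2→P_3: (-5)(-9) − (6)(-6) = 81
P_3→P_4: (6)(-12) − (20)(-9) = 108
P_4→P_5: (20)(-6) − (13)(-12) = 36
P_5→P_6: (13)(13) − (10)(-6) = 229
P_6→P_7: (10)(6) − (3)(13) = 21
P_7→P_8: (3)(6) − (-14)(6) = 102
P_8→P_1: (-14)(-2) − (-7)(6) = 70
Σ = 679
Area = |Σ|/2 = 339.5.

339.5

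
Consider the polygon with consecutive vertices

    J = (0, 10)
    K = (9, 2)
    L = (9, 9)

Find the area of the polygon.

Apply Gauss's area formula: 2A = Σ (x_i·y_{i+1} − x_{i+1}·y_i), indices taken mod 3.
Σ = (-90) + (63) + (90) = 63
Area = |Σ|/2 = 31.5.

31.5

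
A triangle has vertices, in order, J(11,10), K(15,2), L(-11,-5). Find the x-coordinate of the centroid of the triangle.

Apply the surveyor's formula. First the cross-terms c_i = x_i·y_{i+1} − x_{i+1}·y_i:
  -128, -53, -55  ⇒  2A = -236, A = -118.
Then Σ (x_i + x_{i+1})·c_i = -3540, so x̄ = -3540 / (6·(-118)) = 5.

5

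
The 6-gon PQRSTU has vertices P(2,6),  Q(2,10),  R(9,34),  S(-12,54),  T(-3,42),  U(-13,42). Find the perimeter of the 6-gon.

122

|PQ| = √((0)² + (4)²) = √16 = 4
|QR| = √((7)² + (24)²) = √625 = 25
|RS| = √((-21)² + (20)²) = √841 = 29
|ST| = √((9)² + (-12)²) = √225 = 15
|TU| = √((-10)² + (0)²) = √100 = 10
|UP| = √((15)² + (-36)²) = √1521 = 39
Perimeter = 4 + 25 + 29 + 15 + 10 + 39 = 122.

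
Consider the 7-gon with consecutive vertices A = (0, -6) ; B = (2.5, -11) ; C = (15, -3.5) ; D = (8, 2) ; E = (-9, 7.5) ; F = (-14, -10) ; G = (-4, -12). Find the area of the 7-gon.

Apply Gauss's area formula: 2A = Σ (x_i·y_{i+1} − x_{i+1}·y_i), indices taken mod 7.
Cross-terms: 15, 156.25, 58, 78, 195, 128, 24  ⇒  Σ = 654.25
Area = |Σ|/2 = 327.125.

327.125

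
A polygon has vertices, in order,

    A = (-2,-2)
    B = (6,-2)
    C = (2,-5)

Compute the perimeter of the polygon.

|AB| = √((8)² + (0)²) = √64 = 8
|BC| = √((-4)² + (-3)²) = √25 = 5
|CA| = √((-4)² + (3)²) = √25 = 5
Perimeter = 8 + 5 + 5 = 18.

18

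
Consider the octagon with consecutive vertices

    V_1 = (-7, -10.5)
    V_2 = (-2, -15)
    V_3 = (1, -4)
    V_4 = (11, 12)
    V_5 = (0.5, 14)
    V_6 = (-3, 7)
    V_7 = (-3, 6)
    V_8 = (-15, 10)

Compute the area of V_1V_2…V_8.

323.5

Σ = (84) + (23) + (56) + (148) + (45.5) + (3) + (60) + (227.5) = 647
Area = |Σ|/2 = 323.5.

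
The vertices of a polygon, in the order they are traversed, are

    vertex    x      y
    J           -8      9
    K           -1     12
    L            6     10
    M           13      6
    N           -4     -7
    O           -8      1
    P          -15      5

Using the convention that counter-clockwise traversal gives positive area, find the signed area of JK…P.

-255

J→K: (-8)(12) − (-1)(9) = -87
K→L: (-1)(10) − (6)(12) = -82
L→M: (6)(6) − (13)(10) = -94
M→N: (13)(-7) − (-4)(6) = -67
N→O: (-4)(1) − (-8)(-7) = -60
O→P: (-8)(5) − (-15)(1) = -25
P→J: (-15)(9) − (-8)(5) = -95
Σ = -510
Signed area = Σ/2 = -255 (negative ⇒ clockwise traversal).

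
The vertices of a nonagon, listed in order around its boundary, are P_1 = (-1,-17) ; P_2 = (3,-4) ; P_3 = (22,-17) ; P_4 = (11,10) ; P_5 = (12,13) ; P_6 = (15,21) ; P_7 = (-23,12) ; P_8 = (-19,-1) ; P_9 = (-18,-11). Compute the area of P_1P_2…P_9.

989.5

Σ = (55) + (37) + (407) + (23) + (57) + (663) + (251) + (191) + (295) = 1979
Area = |Σ|/2 = 989.5.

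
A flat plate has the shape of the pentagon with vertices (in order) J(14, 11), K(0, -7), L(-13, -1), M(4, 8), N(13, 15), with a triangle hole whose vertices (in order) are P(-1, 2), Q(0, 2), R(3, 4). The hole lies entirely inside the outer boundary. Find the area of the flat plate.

199

Outer boundary:
Σ = (-98) + (-91) + (-100) + (-44) + (-67) = -400
Area = |Σ|/2 = 200.
Hole:
Apply the shoelace (surveyor's) formula: 2A = Σ (x_i·y_{i+1} − x_{i+1}·y_i), indices taken mod 3.
Σ = (-2) + (-6) + (10) = 2
Area = |Σ|/2 = 1.
Net area = 200 − 1 = 199.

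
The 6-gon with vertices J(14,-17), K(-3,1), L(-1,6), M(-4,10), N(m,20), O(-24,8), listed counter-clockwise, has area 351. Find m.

-23

The doubled signed area Σ (x_i y_{i+1} − x_{i+1} y_i) is linear in m.
With m=0 it equals 656; the coefficient of m is -2 (from the two edges through N).
So -2·m + 656 = 2·351 = 702 ⇒ m = -23.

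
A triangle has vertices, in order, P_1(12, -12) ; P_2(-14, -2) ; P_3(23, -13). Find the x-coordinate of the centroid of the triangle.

7

Apply the surveyor's formula. First the cross-terms c_i = x_i·y_{i+1} − x_{i+1}·y_i:
  -192, 228, -120  ⇒  2A = -84, A = -42.
Then Σ (x_i + x_{i+1})·c_i = -1764, so x̄ = -1764 / (6·(-42)) = 7.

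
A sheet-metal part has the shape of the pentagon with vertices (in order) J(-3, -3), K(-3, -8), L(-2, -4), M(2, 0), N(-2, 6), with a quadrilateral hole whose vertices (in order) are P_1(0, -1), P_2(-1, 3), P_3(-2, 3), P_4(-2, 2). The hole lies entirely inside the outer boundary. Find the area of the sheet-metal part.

24.5

Outer boundary:
Apply the shoelace (surveyor's) formula: 2A = Σ (x_i·y_{i+1} − x_{i+1}·y_i), indices taken mod 5.
Σ = (15) + (-4) + (8) + (12) + (24) = 55
Area = |Σ|/2 = 27.5.
Hole:
Cross-terms: -1, 3, 2, 2  ⇒  Σ = 6
Area = |Σ|/2 = 3.
Net area = 27.5 − 3 = 24.5.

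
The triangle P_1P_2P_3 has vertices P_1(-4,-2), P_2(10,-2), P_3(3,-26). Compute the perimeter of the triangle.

64

|P_1P_2| = √((14)² + (0)²) = √196 = 14
|P_2P_3| = √((-7)² + (-24)²) = √625 = 25
|P_3P_1| = √((-7)² + (24)²) = √625 = 25
Perimeter = 14 + 25 + 25 = 64.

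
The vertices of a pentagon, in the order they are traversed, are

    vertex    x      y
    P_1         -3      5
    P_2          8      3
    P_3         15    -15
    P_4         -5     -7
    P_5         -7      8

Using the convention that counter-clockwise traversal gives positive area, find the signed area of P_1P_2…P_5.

Σ = (-49) + (-165) + (-180) + (-89) + (-11) = -494
Signed area = Σ/2 = -247 (negative ⇒ clockwise traversal).

-247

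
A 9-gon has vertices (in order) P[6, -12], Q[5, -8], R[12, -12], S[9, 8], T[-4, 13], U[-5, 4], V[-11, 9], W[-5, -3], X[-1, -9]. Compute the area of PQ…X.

317.5

Apply the shoelace formula: 2A = Σ (x_i·y_{i+1} − x_{i+1}·y_i), indices taken mod 9.
P→Q: (6)(-8) − (5)(-12) = 12
Q→R: (5)(-12) − (12)(-8) = 36
R→S: (12)(8) − (9)(-12) = 204
S→T: (9)(13) − (-4)(8) = 149
T→U: (-4)(4) − (-5)(13) = 49
U→V: (-5)(9) − (-11)(4) = -1
V→W: (-11)(-3) − (-5)(9) = 78
W→X: (-5)(-9) − (-1)(-3) = 42
X→P: (-1)(-12) − (6)(-9) = 66
Σ = 635
Area = |Σ|/2 = 317.5.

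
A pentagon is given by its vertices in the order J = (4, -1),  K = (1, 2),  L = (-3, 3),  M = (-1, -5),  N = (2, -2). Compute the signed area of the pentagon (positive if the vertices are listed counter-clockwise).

27

Apply the shoelace formula: 2A = Σ (x_i·y_{i+1} − x_{i+1}·y_i), indices taken mod 5.
J→K: (4)(2) − (1)(-1) = 9
K→L: (1)(3) − (-3)(2) = 9
L→M: (-3)(-5) − (-1)(3) = 18
M→N: (-1)(-2) − (2)(-5) = 12
N→J: (2)(-1) − (4)(-2) = 6
Σ = 54
Signed area = Σ/2 = 27 (positive ⇒ counter-clockwise traversal).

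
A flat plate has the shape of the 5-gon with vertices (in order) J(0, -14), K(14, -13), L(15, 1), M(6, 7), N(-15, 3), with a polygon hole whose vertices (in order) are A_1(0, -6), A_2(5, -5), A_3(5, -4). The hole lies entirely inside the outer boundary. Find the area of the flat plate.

Outer boundary:
Apply the shoelace (surveyor's) formula: 2A = Σ (x_i·y_{i+1} − x_{i+1}·y_i), indices taken mod 5.
Cross-terms: 196, 209, 99, 123, 210  ⇒  Σ = 837
Area = |Σ|/2 = 418.5.
Hole:
Σ = (30) + (5) + (-30) = 5
Area = |Σ|/2 = 2.5.
Net area = 418.5 − 2.5 = 416.

416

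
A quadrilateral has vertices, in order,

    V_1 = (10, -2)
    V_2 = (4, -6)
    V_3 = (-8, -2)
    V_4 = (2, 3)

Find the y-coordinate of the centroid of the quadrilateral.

Apply Gauss's area formula. First the cross-terms c_i = x_i·y_{i+1} − x_{i+1}·y_i:
  -52, -56, -20, -34  ⇒  2A = -162, A = -81.
Then Σ (y_i + y_{i+1})·c_i = 810, so ȳ = 810 / (6·(-81)) = -5/3.

-5/3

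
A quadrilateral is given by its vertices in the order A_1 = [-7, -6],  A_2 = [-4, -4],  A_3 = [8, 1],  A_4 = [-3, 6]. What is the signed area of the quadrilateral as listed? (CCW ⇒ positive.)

Σ = (4) + (28) + (51) + (60) = 143
Signed area = Σ/2 = 71.5 (positive ⇒ counter-clockwise traversal).

71.5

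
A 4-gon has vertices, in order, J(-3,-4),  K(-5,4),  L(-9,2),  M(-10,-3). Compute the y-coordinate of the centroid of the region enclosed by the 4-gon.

Apply the shoelace formula. First the cross-terms c_i = x_i·y_{i+1} − x_{i+1}·y_i:
  -32, 26, 47, 31  ⇒  2A = 72, A = 36.
Then Σ (y_i + y_{i+1})·c_i = -108, so ȳ = -108 / (6·36) = -0.5.

-0.5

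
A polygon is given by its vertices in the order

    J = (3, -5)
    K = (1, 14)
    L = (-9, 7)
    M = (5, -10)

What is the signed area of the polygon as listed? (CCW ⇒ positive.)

120

Apply the shoelace (surveyor's) formula: 2A = Σ (x_i·y_{i+1} − x_{i+1}·y_i), indices taken mod 4.
Cross-terms: 47, 133, 55, 5  ⇒  Σ = 240
Signed area = Σ/2 = 120 (positive ⇒ counter-clockwise traversal).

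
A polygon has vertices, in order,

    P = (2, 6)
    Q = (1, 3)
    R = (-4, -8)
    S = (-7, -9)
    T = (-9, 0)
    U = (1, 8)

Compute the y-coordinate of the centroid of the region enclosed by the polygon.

-111/179

Apply Gauss's area formula. First the cross-terms c_i = x_i·y_{i+1} − x_{i+1}·y_i:
  0, 4, -20, -81, -72, -10  ⇒  2A = -179, A = -89.5.
Then Σ (y_i + y_{i+1})·c_i = 333, so ȳ = 333 / (6·(-89.5)) = -111/179.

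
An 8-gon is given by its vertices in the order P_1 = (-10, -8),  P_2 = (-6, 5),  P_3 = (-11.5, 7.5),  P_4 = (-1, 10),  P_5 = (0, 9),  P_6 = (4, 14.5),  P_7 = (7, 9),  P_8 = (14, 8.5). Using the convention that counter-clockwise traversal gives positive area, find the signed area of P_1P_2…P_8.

Apply the surveyor's formula: 2A = Σ (x_i·y_{i+1} − x_{i+1}·y_i), indices taken mod 8.
Cross-terms: -98, 12.5, -107.5, -9, -36, -65.5, -66.5, -27  ⇒  Σ = -397
Signed area = Σ/2 = -198.5 (negative ⇒ clockwise traversal).

-198.5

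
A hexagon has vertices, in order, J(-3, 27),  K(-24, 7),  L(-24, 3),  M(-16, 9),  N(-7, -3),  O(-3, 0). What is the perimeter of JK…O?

|JK| = √((-21)² + (-20)²) = √841 = 29
|KL| = √((0)² + (-4)²) = √16 = 4
|LM| = √((8)² + (6)²) = √100 = 10
|MN| = √((9)² + (-12)²) = √225 = 15
|NO| = √((4)² + (3)²) = √25 = 5
|OJ| = √((0)² + (27)²) = √729 = 27
Perimeter = 29 + 4 + 10 + 15 + 5 + 27 = 90.

90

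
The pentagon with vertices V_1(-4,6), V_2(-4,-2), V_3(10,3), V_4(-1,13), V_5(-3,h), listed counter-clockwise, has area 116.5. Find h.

13

The doubled signed area Σ (x_i y_{i+1} − x_{i+1} y_i) is linear in h.
With h=0 it equals 194; the coefficient of h is 3 (from the two edges through V_5).
So 3·h + 194 = 2·116.5 = 233 ⇒ h = 13.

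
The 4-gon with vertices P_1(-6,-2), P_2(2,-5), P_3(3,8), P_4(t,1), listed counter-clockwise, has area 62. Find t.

Write out the shoelace sum; only the two edges meeting at P_4 involve t:
2·Area = [(3·1 − t·8) + (t·(-2) − (-6)·1)] + 65
       = -10·t + 74 = 124
⇒ t = -5.

-5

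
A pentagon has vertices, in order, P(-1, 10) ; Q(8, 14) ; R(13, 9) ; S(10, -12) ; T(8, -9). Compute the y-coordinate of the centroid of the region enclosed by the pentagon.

Apply the shoelace (surveyor's) formula. First the cross-terms c_i = x_i·y_{i+1} − x_{i+1}·y_i:
  -94, -110, -246, 6, 71  ⇒  2A = -373, A = -186.5.
Then Σ (y_i + y_{i+1})·c_i = -4103, so ȳ = -4103 / (6·(-186.5)) = 11/3.

11/3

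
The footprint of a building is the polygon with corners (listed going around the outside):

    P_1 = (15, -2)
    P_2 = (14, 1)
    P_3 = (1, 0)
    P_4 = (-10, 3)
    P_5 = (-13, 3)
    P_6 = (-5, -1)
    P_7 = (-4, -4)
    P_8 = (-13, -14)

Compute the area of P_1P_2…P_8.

Apply the surveyor's formula: 2A = Σ (x_i·y_{i+1} − x_{i+1}·y_i), indices taken mod 8.
P_1→P_2: (15)(1) − (14)(-2) = 43
P_2→P_3: (14)(0) − (1)(1) = -1
P_3→P_4: (1)(3) − (-10)(0) = 3
P_4→P_5: (-10)(3) − (-13)(3) = 9
P_5→P_6: (-13)(-1) − (-5)(3) = 28
P_6→P_7: (-5)(-4) − (-4)(-1) = 16
P_7→P_8: (-4)(-14) − (-13)(-4) = 4
P_8→P_1: (-13)(-2) − (15)(-14) = 236
Σ = 338
Area = |Σ|/2 = 169.

169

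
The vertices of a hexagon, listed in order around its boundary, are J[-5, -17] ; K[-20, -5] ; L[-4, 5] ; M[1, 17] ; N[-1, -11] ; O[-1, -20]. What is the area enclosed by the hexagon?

288

Σ = (-315) + (-120) + (-73) + (6) + (9) + (-83) = -576
Area = |Σ|/2 = 288.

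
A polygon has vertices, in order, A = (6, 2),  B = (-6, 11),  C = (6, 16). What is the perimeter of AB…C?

|AB| = √((-12)² + (9)²) = √225 = 15
|BC| = √((12)² + (5)²) = √169 = 13
|CA| = √((0)² + (-14)²) = √196 = 14
Perimeter = 15 + 13 + 14 = 42.

42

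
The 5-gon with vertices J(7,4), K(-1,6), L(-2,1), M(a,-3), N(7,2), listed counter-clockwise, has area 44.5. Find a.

Write out the shoelace sum; only the two edges meeting at M involve a:
2·Area = [((-2)·(-3) − a·1) + (a·2 − 7·(-3))] + 71
       = 1·a + 98 = 89
⇒ a = -9.

-9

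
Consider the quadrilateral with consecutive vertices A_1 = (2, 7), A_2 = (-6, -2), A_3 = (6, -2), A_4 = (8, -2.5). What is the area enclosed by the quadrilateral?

Σ = (38) + (24) + (1) + (61) = 124
Area = |Σ|/2 = 62.

62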